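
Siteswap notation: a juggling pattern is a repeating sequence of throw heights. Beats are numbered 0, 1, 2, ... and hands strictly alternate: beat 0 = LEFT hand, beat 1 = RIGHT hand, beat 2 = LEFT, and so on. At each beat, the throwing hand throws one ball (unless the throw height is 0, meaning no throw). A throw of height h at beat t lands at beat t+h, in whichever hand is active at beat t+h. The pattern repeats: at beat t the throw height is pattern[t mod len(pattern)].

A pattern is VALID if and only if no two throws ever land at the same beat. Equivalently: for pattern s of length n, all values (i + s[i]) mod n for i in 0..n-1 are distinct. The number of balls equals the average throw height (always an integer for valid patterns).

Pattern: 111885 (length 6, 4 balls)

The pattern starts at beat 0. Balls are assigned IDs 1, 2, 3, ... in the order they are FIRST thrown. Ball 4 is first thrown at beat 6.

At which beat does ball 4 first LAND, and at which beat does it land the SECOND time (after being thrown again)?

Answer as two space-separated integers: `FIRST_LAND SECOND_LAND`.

Beat 0 (L): throw ball1 h=1 -> lands@1:R; in-air after throw: [b1@1:R]
Beat 1 (R): throw ball1 h=1 -> lands@2:L; in-air after throw: [b1@2:L]
Beat 2 (L): throw ball1 h=1 -> lands@3:R; in-air after throw: [b1@3:R]
Beat 3 (R): throw ball1 h=8 -> lands@11:R; in-air after throw: [b1@11:R]
Beat 4 (L): throw ball2 h=8 -> lands@12:L; in-air after throw: [b1@11:R b2@12:L]
Beat 5 (R): throw ball3 h=5 -> lands@10:L; in-air after throw: [b3@10:L b1@11:R b2@12:L]
Beat 6 (L): throw ball4 h=1 -> lands@7:R; in-air after throw: [b4@7:R b3@10:L b1@11:R b2@12:L]
Beat 7 (R): throw ball4 h=1 -> lands@8:L; in-air after throw: [b4@8:L b3@10:L b1@11:R b2@12:L]
Beat 8 (L): throw ball4 h=1 -> lands@9:R; in-air after throw: [b4@9:R b3@10:L b1@11:R b2@12:L]
Ball 4: thrown@6 h=1 -> first land @7; rethrown@7 h=1 -> second land @8

Answer: 7 8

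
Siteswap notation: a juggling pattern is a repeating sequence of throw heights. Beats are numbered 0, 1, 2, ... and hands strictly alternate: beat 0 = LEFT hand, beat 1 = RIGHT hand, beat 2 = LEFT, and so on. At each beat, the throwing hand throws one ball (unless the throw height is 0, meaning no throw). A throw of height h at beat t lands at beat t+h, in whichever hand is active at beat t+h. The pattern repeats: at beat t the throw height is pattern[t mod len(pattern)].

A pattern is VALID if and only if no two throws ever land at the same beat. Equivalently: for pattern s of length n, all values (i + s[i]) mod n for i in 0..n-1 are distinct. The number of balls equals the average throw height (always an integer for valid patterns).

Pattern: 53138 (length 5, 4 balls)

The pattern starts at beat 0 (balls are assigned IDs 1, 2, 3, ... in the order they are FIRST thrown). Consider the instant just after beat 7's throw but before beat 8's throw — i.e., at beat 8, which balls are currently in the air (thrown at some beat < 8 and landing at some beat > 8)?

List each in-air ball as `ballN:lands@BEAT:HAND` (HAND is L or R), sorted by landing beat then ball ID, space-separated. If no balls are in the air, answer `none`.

Beat 0 (L): throw ball1 h=5 -> lands@5:R; in-air after throw: [b1@5:R]
Beat 1 (R): throw ball2 h=3 -> lands@4:L; in-air after throw: [b2@4:L b1@5:R]
Beat 2 (L): throw ball3 h=1 -> lands@3:R; in-air after throw: [b3@3:R b2@4:L b1@5:R]
Beat 3 (R): throw ball3 h=3 -> lands@6:L; in-air after throw: [b2@4:L b1@5:R b3@6:L]
Beat 4 (L): throw ball2 h=8 -> lands@12:L; in-air after throw: [b1@5:R b3@6:L b2@12:L]
Beat 5 (R): throw ball1 h=5 -> lands@10:L; in-air after throw: [b3@6:L b1@10:L b2@12:L]
Beat 6 (L): throw ball3 h=3 -> lands@9:R; in-air after throw: [b3@9:R b1@10:L b2@12:L]
Beat 7 (R): throw ball4 h=1 -> lands@8:L; in-air after throw: [b4@8:L b3@9:R b1@10:L b2@12:L]
Beat 8 (L): throw ball4 h=3 -> lands@11:R; in-air after throw: [b3@9:R b1@10:L b4@11:R b2@12:L]

Answer: ball3:lands@9:R ball1:lands@10:L ball2:lands@12:L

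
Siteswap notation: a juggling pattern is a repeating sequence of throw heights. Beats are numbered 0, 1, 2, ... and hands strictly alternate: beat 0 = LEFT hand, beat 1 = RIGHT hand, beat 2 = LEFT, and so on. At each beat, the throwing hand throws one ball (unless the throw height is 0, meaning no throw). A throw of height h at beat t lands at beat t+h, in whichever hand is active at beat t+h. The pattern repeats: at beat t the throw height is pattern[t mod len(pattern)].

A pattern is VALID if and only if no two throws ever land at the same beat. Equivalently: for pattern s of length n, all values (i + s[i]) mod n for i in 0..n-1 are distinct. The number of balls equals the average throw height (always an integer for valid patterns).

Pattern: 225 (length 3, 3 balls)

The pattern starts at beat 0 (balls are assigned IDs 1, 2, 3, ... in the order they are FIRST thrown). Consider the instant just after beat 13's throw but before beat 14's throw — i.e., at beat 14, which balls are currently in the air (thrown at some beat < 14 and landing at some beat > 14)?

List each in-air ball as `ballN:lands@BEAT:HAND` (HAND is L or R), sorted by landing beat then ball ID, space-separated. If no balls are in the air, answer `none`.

Beat 0 (L): throw ball1 h=2 -> lands@2:L; in-air after throw: [b1@2:L]
Beat 1 (R): throw ball2 h=2 -> lands@3:R; in-air after throw: [b1@2:L b2@3:R]
Beat 2 (L): throw ball1 h=5 -> lands@7:R; in-air after throw: [b2@3:R b1@7:R]
Beat 3 (R): throw ball2 h=2 -> lands@5:R; in-air after throw: [b2@5:R b1@7:R]
Beat 4 (L): throw ball3 h=2 -> lands@6:L; in-air after throw: [b2@5:R b3@6:L b1@7:R]
Beat 5 (R): throw ball2 h=5 -> lands@10:L; in-air after throw: [b3@6:L b1@7:R b2@10:L]
Beat 6 (L): throw ball3 h=2 -> lands@8:L; in-air after throw: [b1@7:R b3@8:L b2@10:L]
Beat 7 (R): throw ball1 h=2 -> lands@9:R; in-air after throw: [b3@8:L b1@9:R b2@10:L]
Beat 8 (L): throw ball3 h=5 -> lands@13:R; in-air after throw: [b1@9:R b2@10:L b3@13:R]
Beat 9 (R): throw ball1 h=2 -> lands@11:R; in-air after throw: [b2@10:L b1@11:R b3@13:R]
Beat 10 (L): throw ball2 h=2 -> lands@12:L; in-air after throw: [b1@11:R b2@12:L b3@13:R]
Beat 11 (R): throw ball1 h=5 -> lands@16:L; in-air after throw: [b2@12:L b3@13:R b1@16:L]
Beat 12 (L): throw ball2 h=2 -> lands@14:L; in-air after throw: [b3@13:R b2@14:L b1@16:L]
Beat 13 (R): throw ball3 h=2 -> lands@15:R; in-air after throw: [b2@14:L b3@15:R b1@16:L]
Beat 14 (L): throw ball2 h=5 -> lands@19:R; in-air after throw: [b3@15:R b1@16:L b2@19:R]

Answer: ball3:lands@15:R ball1:lands@16:L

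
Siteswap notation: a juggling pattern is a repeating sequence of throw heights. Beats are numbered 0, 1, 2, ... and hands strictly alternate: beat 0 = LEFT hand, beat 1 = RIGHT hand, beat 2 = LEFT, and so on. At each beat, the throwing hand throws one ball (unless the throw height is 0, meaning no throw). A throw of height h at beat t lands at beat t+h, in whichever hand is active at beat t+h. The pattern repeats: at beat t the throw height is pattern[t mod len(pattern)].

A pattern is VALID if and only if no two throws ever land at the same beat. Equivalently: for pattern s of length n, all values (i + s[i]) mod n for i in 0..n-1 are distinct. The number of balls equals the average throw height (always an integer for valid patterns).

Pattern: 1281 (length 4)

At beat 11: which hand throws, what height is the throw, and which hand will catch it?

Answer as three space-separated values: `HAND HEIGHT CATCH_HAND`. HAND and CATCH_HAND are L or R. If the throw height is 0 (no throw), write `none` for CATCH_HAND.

Answer: R 1 L

Derivation:
Beat 11: 11 mod 2 = 1, so hand = R
Throw height = pattern[11 mod 4] = pattern[3] = 1
Lands at beat 11+1=12, 12 mod 2 = 0, so catch hand = L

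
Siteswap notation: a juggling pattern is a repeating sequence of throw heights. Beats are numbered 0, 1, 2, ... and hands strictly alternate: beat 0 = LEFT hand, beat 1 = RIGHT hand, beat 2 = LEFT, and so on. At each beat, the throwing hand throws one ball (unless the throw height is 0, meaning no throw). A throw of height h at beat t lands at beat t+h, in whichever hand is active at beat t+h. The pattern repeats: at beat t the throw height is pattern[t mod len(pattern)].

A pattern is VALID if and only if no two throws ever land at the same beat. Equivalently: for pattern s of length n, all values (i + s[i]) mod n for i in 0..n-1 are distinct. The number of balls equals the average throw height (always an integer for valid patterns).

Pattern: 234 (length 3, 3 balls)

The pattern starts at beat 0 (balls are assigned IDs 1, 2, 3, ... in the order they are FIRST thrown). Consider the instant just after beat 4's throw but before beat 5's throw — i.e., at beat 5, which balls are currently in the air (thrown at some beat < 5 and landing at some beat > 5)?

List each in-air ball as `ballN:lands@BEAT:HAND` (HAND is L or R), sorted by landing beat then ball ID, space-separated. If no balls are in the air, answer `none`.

Answer: ball1:lands@6:L ball2:lands@7:R

Derivation:
Beat 0 (L): throw ball1 h=2 -> lands@2:L; in-air after throw: [b1@2:L]
Beat 1 (R): throw ball2 h=3 -> lands@4:L; in-air after throw: [b1@2:L b2@4:L]
Beat 2 (L): throw ball1 h=4 -> lands@6:L; in-air after throw: [b2@4:L b1@6:L]
Beat 3 (R): throw ball3 h=2 -> lands@5:R; in-air after throw: [b2@4:L b3@5:R b1@6:L]
Beat 4 (L): throw ball2 h=3 -> lands@7:R; in-air after throw: [b3@5:R b1@6:L b2@7:R]
Beat 5 (R): throw ball3 h=4 -> lands@9:R; in-air after throw: [b1@6:L b2@7:R b3@9:R]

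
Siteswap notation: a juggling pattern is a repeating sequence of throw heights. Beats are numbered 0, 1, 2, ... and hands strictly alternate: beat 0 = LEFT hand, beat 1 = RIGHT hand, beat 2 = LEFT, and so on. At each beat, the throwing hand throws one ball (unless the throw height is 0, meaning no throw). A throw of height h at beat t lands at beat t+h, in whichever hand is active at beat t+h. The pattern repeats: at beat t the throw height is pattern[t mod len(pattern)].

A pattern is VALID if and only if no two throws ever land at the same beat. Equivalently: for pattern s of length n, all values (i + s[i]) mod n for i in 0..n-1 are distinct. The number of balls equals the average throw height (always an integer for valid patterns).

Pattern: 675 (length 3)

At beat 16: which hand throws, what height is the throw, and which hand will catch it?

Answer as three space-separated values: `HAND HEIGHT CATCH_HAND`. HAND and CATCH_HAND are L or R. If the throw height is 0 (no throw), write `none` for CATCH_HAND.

Beat 16: 16 mod 2 = 0, so hand = L
Throw height = pattern[16 mod 3] = pattern[1] = 7
Lands at beat 16+7=23, 23 mod 2 = 1, so catch hand = R

Answer: L 7 R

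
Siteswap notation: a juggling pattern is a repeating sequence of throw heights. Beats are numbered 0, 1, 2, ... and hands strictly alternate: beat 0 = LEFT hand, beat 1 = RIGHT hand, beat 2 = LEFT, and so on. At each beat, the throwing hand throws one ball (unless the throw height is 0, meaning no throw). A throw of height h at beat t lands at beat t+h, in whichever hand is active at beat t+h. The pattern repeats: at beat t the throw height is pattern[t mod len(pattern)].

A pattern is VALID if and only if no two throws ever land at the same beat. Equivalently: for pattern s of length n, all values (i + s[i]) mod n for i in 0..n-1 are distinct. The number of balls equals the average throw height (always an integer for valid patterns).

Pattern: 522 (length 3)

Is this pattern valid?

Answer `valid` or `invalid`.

i=0: (i + s[i]) mod n = (0 + 5) mod 3 = 2
i=1: (i + s[i]) mod n = (1 + 2) mod 3 = 0
i=2: (i + s[i]) mod n = (2 + 2) mod 3 = 1
Residues: [2, 0, 1], distinct: True

Answer: valid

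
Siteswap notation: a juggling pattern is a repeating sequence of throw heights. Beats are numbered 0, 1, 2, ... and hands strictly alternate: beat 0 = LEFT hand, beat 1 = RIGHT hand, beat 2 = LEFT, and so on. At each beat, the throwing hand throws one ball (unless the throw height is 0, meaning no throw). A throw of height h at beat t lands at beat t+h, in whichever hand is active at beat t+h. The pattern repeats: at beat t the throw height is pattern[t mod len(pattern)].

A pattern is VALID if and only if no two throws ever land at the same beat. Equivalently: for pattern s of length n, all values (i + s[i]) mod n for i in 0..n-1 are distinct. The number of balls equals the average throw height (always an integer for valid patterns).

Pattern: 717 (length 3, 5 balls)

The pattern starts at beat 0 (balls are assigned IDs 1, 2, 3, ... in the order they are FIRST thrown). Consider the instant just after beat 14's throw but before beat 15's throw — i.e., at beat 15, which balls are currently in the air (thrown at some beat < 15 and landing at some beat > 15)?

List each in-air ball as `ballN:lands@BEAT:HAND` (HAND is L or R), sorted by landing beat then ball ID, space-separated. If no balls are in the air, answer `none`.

Answer: ball2:lands@16:L ball3:lands@18:L ball4:lands@19:R ball5:lands@21:R

Derivation:
Beat 0 (L): throw ball1 h=7 -> lands@7:R; in-air after throw: [b1@7:R]
Beat 1 (R): throw ball2 h=1 -> lands@2:L; in-air after throw: [b2@2:L b1@7:R]
Beat 2 (L): throw ball2 h=7 -> lands@9:R; in-air after throw: [b1@7:R b2@9:R]
Beat 3 (R): throw ball3 h=7 -> lands@10:L; in-air after throw: [b1@7:R b2@9:R b3@10:L]
Beat 4 (L): throw ball4 h=1 -> lands@5:R; in-air after throw: [b4@5:R b1@7:R b2@9:R b3@10:L]
Beat 5 (R): throw ball4 h=7 -> lands@12:L; in-air after throw: [b1@7:R b2@9:R b3@10:L b4@12:L]
Beat 6 (L): throw ball5 h=7 -> lands@13:R; in-air after throw: [b1@7:R b2@9:R b3@10:L b4@12:L b5@13:R]
Beat 7 (R): throw ball1 h=1 -> lands@8:L; in-air after throw: [b1@8:L b2@9:R b3@10:L b4@12:L b5@13:R]
Beat 8 (L): throw ball1 h=7 -> lands@15:R; in-air after throw: [b2@9:R b3@10:L b4@12:L b5@13:R b1@15:R]
Beat 9 (R): throw ball2 h=7 -> lands@16:L; in-air after throw: [b3@10:L b4@12:L b5@13:R b1@15:R b2@16:L]
Beat 10 (L): throw ball3 h=1 -> lands@11:R; in-air after throw: [b3@11:R b4@12:L b5@13:R b1@15:R b2@16:L]
Beat 11 (R): throw ball3 h=7 -> lands@18:L; in-air after throw: [b4@12:L b5@13:R b1@15:R b2@16:L b3@18:L]
Beat 12 (L): throw ball4 h=7 -> lands@19:R; in-air after throw: [b5@13:R b1@15:R b2@16:L b3@18:L b4@19:R]
Beat 13 (R): throw ball5 h=1 -> lands@14:L; in-air after throw: [b5@14:L b1@15:R b2@16:L b3@18:L b4@19:R]
Beat 14 (L): throw ball5 h=7 -> lands@21:R; in-air after throw: [b1@15:R b2@16:L b3@18:L b4@19:R b5@21:R]
Beat 15 (R): throw ball1 h=7 -> lands@22:L; in-air after throw: [b2@16:L b3@18:L b4@19:R b5@21:R b1@22:L]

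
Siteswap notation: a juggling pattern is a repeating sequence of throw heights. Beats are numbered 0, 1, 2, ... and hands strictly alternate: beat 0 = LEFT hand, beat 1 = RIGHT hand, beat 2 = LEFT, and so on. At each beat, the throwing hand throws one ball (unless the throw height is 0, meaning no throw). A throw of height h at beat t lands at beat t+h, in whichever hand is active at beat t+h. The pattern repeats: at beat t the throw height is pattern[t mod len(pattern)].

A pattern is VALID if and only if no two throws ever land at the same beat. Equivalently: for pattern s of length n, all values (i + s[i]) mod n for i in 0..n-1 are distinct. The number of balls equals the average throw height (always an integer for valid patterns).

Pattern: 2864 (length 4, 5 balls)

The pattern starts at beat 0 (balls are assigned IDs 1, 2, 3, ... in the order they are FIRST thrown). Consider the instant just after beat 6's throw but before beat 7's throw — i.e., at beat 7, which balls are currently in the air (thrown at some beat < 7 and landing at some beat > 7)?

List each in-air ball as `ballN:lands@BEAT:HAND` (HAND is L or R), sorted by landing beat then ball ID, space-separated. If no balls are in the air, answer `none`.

Answer: ball1:lands@8:L ball2:lands@9:R ball4:lands@12:L ball5:lands@13:R

Derivation:
Beat 0 (L): throw ball1 h=2 -> lands@2:L; in-air after throw: [b1@2:L]
Beat 1 (R): throw ball2 h=8 -> lands@9:R; in-air after throw: [b1@2:L b2@9:R]
Beat 2 (L): throw ball1 h=6 -> lands@8:L; in-air after throw: [b1@8:L b2@9:R]
Beat 3 (R): throw ball3 h=4 -> lands@7:R; in-air after throw: [b3@7:R b1@8:L b2@9:R]
Beat 4 (L): throw ball4 h=2 -> lands@6:L; in-air after throw: [b4@6:L b3@7:R b1@8:L b2@9:R]
Beat 5 (R): throw ball5 h=8 -> lands@13:R; in-air after throw: [b4@6:L b3@7:R b1@8:L b2@9:R b5@13:R]
Beat 6 (L): throw ball4 h=6 -> lands@12:L; in-air after throw: [b3@7:R b1@8:L b2@9:R b4@12:L b5@13:R]
Beat 7 (R): throw ball3 h=4 -> lands@11:R; in-air after throw: [b1@8:L b2@9:R b3@11:R b4@12:L b5@13:R]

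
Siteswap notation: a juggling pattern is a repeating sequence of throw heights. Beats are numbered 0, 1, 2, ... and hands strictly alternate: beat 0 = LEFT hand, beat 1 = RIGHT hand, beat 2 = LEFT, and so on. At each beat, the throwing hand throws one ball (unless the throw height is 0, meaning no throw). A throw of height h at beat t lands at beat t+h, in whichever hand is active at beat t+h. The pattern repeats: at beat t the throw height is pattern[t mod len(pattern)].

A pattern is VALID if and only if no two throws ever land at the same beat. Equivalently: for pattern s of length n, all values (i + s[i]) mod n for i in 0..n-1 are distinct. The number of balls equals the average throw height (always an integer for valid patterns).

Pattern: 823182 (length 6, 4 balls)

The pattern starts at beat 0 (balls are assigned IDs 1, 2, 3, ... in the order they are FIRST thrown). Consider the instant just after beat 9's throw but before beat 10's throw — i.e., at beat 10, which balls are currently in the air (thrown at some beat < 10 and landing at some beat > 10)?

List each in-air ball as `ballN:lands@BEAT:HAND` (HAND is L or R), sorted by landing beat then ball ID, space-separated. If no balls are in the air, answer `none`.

Answer: ball1:lands@11:R ball2:lands@12:L ball4:lands@14:L

Derivation:
Beat 0 (L): throw ball1 h=8 -> lands@8:L; in-air after throw: [b1@8:L]
Beat 1 (R): throw ball2 h=2 -> lands@3:R; in-air after throw: [b2@3:R b1@8:L]
Beat 2 (L): throw ball3 h=3 -> lands@5:R; in-air after throw: [b2@3:R b3@5:R b1@8:L]
Beat 3 (R): throw ball2 h=1 -> lands@4:L; in-air after throw: [b2@4:L b3@5:R b1@8:L]
Beat 4 (L): throw ball2 h=8 -> lands@12:L; in-air after throw: [b3@5:R b1@8:L b2@12:L]
Beat 5 (R): throw ball3 h=2 -> lands@7:R; in-air after throw: [b3@7:R b1@8:L b2@12:L]
Beat 6 (L): throw ball4 h=8 -> lands@14:L; in-air after throw: [b3@7:R b1@8:L b2@12:L b4@14:L]
Beat 7 (R): throw ball3 h=2 -> lands@9:R; in-air after throw: [b1@8:L b3@9:R b2@12:L b4@14:L]
Beat 8 (L): throw ball1 h=3 -> lands@11:R; in-air after throw: [b3@9:R b1@11:R b2@12:L b4@14:L]
Beat 9 (R): throw ball3 h=1 -> lands@10:L; in-air after throw: [b3@10:L b1@11:R b2@12:L b4@14:L]
Beat 10 (L): throw ball3 h=8 -> lands@18:L; in-air after throw: [b1@11:R b2@12:L b4@14:L b3@18:L]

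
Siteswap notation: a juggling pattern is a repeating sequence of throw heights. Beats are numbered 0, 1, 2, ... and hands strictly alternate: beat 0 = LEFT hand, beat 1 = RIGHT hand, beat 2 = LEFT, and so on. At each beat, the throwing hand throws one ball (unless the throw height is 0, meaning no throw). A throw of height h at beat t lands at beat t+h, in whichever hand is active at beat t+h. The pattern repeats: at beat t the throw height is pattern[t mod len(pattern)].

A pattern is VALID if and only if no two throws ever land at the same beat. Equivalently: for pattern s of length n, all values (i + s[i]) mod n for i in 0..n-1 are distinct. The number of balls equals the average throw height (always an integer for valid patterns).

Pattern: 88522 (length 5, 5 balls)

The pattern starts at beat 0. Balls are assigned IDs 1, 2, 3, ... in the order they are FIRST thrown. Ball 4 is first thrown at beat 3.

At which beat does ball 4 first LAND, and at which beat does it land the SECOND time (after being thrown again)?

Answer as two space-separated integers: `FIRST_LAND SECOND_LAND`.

Answer: 5 13

Derivation:
Beat 0 (L): throw ball1 h=8 -> lands@8:L; in-air after throw: [b1@8:L]
Beat 1 (R): throw ball2 h=8 -> lands@9:R; in-air after throw: [b1@8:L b2@9:R]
Beat 2 (L): throw ball3 h=5 -> lands@7:R; in-air after throw: [b3@7:R b1@8:L b2@9:R]
Beat 3 (R): throw ball4 h=2 -> lands@5:R; in-air after throw: [b4@5:R b3@7:R b1@8:L b2@9:R]
Beat 4 (L): throw ball5 h=2 -> lands@6:L; in-air after throw: [b4@5:R b5@6:L b3@7:R b1@8:L b2@9:R]
Beat 5 (R): throw ball4 h=8 -> lands@13:R; in-air after throw: [b5@6:L b3@7:R b1@8:L b2@9:R b4@13:R]
Beat 6 (L): throw ball5 h=8 -> lands@14:L; in-air after throw: [b3@7:R b1@8:L b2@9:R b4@13:R b5@14:L]
Beat 7 (R): throw ball3 h=5 -> lands@12:L; in-air after throw: [b1@8:L b2@9:R b3@12:L b4@13:R b5@14:L]
Beat 8 (L): throw ball1 h=2 -> lands@10:L; in-air after throw: [b2@9:R b1@10:L b3@12:L b4@13:R b5@14:L]
Beat 9 (R): throw ball2 h=2 -> lands@11:R; in-air after throw: [b1@10:L b2@11:R b3@12:L b4@13:R b5@14:L]
Beat 10 (L): throw ball1 h=8 -> lands@18:L; in-air after throw: [b2@11:R b3@12:L b4@13:R b5@14:L b1@18:L]
Beat 11 (R): throw ball2 h=8 -> lands@19:R; in-air after throw: [b3@12:L b4@13:R b5@14:L b1@18:L b2@19:R]
Beat 12 (L): throw ball3 h=5 -> lands@17:R; in-air after throw: [b4@13:R b5@14:L b3@17:R b1@18:L b2@19:R]
Beat 13 (R): throw ball4 h=2 -> lands@15:R; in-air after throw: [b5@14:L b4@15:R b3@17:R b1@18:L b2@19:R]
Ball 4: thrown@3 h=2 -> first land @5; rethrown@5 h=8 -> second land @13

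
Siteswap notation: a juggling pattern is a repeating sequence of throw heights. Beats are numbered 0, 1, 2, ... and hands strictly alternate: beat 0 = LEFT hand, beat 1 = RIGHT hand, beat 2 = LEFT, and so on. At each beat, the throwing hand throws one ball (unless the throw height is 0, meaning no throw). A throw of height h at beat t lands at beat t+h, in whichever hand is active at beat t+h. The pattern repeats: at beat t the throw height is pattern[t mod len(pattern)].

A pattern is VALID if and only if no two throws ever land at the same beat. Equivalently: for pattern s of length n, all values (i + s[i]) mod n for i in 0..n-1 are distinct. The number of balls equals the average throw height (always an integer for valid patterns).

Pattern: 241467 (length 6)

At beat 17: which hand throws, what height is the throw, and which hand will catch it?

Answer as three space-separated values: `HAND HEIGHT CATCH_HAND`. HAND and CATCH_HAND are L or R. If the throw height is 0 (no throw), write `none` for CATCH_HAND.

Answer: R 7 L

Derivation:
Beat 17: 17 mod 2 = 1, so hand = R
Throw height = pattern[17 mod 6] = pattern[5] = 7
Lands at beat 17+7=24, 24 mod 2 = 0, so catch hand = L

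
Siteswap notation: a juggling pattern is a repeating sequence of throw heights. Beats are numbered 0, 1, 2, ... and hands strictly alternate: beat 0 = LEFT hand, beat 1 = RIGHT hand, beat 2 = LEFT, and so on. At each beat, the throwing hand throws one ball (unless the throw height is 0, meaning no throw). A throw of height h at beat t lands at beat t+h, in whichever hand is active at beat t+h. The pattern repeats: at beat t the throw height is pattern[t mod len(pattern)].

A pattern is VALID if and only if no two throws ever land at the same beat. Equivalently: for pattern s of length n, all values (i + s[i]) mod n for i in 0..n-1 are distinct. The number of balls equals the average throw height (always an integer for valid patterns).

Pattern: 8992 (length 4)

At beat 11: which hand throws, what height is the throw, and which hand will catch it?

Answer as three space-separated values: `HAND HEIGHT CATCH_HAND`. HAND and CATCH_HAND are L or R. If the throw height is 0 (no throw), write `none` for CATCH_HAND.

Beat 11: 11 mod 2 = 1, so hand = R
Throw height = pattern[11 mod 4] = pattern[3] = 2
Lands at beat 11+2=13, 13 mod 2 = 1, so catch hand = R

Answer: R 2 R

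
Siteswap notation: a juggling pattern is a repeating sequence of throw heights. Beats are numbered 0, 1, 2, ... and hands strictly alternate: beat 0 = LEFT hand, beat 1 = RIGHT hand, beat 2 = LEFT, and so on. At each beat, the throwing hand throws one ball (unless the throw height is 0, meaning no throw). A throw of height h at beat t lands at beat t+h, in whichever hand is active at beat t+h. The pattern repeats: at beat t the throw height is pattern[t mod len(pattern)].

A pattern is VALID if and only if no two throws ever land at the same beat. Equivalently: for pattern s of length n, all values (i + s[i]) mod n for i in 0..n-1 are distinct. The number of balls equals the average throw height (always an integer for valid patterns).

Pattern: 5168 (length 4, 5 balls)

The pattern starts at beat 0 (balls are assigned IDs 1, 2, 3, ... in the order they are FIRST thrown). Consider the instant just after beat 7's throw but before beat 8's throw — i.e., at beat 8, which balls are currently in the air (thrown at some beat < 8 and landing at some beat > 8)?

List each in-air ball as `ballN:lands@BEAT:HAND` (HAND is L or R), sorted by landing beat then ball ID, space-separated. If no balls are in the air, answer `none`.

Answer: ball4:lands@9:R ball3:lands@11:R ball1:lands@12:L ball5:lands@15:R

Derivation:
Beat 0 (L): throw ball1 h=5 -> lands@5:R; in-air after throw: [b1@5:R]
Beat 1 (R): throw ball2 h=1 -> lands@2:L; in-air after throw: [b2@2:L b1@5:R]
Beat 2 (L): throw ball2 h=6 -> lands@8:L; in-air after throw: [b1@5:R b2@8:L]
Beat 3 (R): throw ball3 h=8 -> lands@11:R; in-air after throw: [b1@5:R b2@8:L b3@11:R]
Beat 4 (L): throw ball4 h=5 -> lands@9:R; in-air after throw: [b1@5:R b2@8:L b4@9:R b3@11:R]
Beat 5 (R): throw ball1 h=1 -> lands@6:L; in-air after throw: [b1@6:L b2@8:L b4@9:R b3@11:R]
Beat 6 (L): throw ball1 h=6 -> lands@12:L; in-air after throw: [b2@8:L b4@9:R b3@11:R b1@12:L]
Beat 7 (R): throw ball5 h=8 -> lands@15:R; in-air after throw: [b2@8:L b4@9:R b3@11:R b1@12:L b5@15:R]
Beat 8 (L): throw ball2 h=5 -> lands@13:R; in-air after throw: [b4@9:R b3@11:R b1@12:L b2@13:R b5@15:R]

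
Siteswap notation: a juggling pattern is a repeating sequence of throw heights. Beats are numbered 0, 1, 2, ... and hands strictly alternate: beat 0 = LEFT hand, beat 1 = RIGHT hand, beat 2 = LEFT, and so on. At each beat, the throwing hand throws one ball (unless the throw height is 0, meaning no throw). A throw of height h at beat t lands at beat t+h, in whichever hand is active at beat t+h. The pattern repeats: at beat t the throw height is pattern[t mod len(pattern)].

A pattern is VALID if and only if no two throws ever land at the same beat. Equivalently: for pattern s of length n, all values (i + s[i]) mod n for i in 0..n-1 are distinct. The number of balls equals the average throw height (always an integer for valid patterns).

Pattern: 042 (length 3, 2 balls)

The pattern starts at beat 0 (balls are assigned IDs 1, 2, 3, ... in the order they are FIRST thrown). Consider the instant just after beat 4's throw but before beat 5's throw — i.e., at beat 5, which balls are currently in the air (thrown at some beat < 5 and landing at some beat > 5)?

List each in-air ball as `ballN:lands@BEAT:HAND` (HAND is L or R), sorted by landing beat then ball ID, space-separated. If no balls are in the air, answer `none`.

Answer: ball2:lands@8:L

Derivation:
Beat 1 (R): throw ball1 h=4 -> lands@5:R; in-air after throw: [b1@5:R]
Beat 2 (L): throw ball2 h=2 -> lands@4:L; in-air after throw: [b2@4:L b1@5:R]
Beat 4 (L): throw ball2 h=4 -> lands@8:L; in-air after throw: [b1@5:R b2@8:L]
Beat 5 (R): throw ball1 h=2 -> lands@7:R; in-air after throw: [b1@7:R b2@8:L]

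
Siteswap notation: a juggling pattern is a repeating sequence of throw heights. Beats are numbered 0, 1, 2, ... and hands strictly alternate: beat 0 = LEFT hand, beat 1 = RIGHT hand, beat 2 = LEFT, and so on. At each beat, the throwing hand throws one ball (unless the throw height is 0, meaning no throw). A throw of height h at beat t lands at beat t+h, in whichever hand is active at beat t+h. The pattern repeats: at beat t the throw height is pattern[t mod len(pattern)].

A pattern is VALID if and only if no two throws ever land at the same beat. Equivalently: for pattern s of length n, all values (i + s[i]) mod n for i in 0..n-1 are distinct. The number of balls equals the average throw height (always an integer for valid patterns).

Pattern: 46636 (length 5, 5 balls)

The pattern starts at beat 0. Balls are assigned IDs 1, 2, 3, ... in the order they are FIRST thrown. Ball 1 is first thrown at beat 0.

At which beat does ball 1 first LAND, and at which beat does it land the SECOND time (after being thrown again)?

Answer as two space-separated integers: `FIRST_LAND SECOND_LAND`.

Answer: 4 10

Derivation:
Beat 0 (L): throw ball1 h=4 -> lands@4:L; in-air after throw: [b1@4:L]
Beat 1 (R): throw ball2 h=6 -> lands@7:R; in-air after throw: [b1@4:L b2@7:R]
Beat 2 (L): throw ball3 h=6 -> lands@8:L; in-air after throw: [b1@4:L b2@7:R b3@8:L]
Beat 3 (R): throw ball4 h=3 -> lands@6:L; in-air after throw: [b1@4:L b4@6:L b2@7:R b3@8:L]
Beat 4 (L): throw ball1 h=6 -> lands@10:L; in-air after throw: [b4@6:L b2@7:R b3@8:L b1@10:L]
Beat 5 (R): throw ball5 h=4 -> lands@9:R; in-air after throw: [b4@6:L b2@7:R b3@8:L b5@9:R b1@10:L]
Beat 6 (L): throw ball4 h=6 -> lands@12:L; in-air after throw: [b2@7:R b3@8:L b5@9:R b1@10:L b4@12:L]
Beat 7 (R): throw ball2 h=6 -> lands@13:R; in-air after throw: [b3@8:L b5@9:R b1@10:L b4@12:L b2@13:R]
Beat 8 (L): throw ball3 h=3 -> lands@11:R; in-air after throw: [b5@9:R b1@10:L b3@11:R b4@12:L b2@13:R]
Beat 9 (R): throw ball5 h=6 -> lands@15:R; in-air after throw: [b1@10:L b3@11:R b4@12:L b2@13:R b5@15:R]
Beat 10 (L): throw ball1 h=4 -> lands@14:L; in-air after throw: [b3@11:R b4@12:L b2@13:R b1@14:L b5@15:R]
Ball 1: thrown@0 h=4 -> first land @4; rethrown@4 h=6 -> second land @10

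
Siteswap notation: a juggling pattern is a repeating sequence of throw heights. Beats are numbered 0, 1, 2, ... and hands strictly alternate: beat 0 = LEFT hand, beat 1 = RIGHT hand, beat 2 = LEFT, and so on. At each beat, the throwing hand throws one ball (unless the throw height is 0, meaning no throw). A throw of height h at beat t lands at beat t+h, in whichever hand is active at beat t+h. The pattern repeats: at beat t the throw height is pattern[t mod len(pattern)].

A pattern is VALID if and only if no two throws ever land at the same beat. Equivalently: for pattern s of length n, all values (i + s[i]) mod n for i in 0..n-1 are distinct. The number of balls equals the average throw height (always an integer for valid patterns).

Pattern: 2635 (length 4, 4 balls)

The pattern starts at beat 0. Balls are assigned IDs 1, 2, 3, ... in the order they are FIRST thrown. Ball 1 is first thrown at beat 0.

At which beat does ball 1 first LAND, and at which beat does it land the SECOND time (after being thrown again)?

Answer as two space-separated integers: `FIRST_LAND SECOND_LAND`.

Beat 0 (L): throw ball1 h=2 -> lands@2:L; in-air after throw: [b1@2:L]
Beat 1 (R): throw ball2 h=6 -> lands@7:R; in-air after throw: [b1@2:L b2@7:R]
Beat 2 (L): throw ball1 h=3 -> lands@5:R; in-air after throw: [b1@5:R b2@7:R]
Beat 3 (R): throw ball3 h=5 -> lands@8:L; in-air after throw: [b1@5:R b2@7:R b3@8:L]
Beat 4 (L): throw ball4 h=2 -> lands@6:L; in-air after throw: [b1@5:R b4@6:L b2@7:R b3@8:L]
Beat 5 (R): throw ball1 h=6 -> lands@11:R; in-air after throw: [b4@6:L b2@7:R b3@8:L b1@11:R]
Ball 1: thrown@0 h=2 -> first land @2; rethrown@2 h=3 -> second land @5

Answer: 2 5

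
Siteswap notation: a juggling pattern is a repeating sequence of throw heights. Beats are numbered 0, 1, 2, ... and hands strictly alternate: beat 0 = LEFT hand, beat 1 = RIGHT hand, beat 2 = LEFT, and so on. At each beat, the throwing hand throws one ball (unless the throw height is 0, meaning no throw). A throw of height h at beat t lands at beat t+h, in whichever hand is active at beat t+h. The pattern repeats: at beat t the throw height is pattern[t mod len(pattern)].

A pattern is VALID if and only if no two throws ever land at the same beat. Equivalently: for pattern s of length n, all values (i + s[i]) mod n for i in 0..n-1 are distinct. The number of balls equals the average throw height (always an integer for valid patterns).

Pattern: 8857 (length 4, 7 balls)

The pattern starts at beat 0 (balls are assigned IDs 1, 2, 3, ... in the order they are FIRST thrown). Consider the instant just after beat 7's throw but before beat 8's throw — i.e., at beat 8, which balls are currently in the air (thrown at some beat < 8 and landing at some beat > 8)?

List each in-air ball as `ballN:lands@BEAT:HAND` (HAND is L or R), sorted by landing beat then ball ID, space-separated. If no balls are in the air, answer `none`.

Answer: ball2:lands@9:R ball4:lands@10:L ball7:lands@11:R ball5:lands@12:L ball6:lands@13:R ball3:lands@14:L

Derivation:
Beat 0 (L): throw ball1 h=8 -> lands@8:L; in-air after throw: [b1@8:L]
Beat 1 (R): throw ball2 h=8 -> lands@9:R; in-air after throw: [b1@8:L b2@9:R]
Beat 2 (L): throw ball3 h=5 -> lands@7:R; in-air after throw: [b3@7:R b1@8:L b2@9:R]
Beat 3 (R): throw ball4 h=7 -> lands@10:L; in-air after throw: [b3@7:R b1@8:L b2@9:R b4@10:L]
Beat 4 (L): throw ball5 h=8 -> lands@12:L; in-air after throw: [b3@7:R b1@8:L b2@9:R b4@10:L b5@12:L]
Beat 5 (R): throw ball6 h=8 -> lands@13:R; in-air after throw: [b3@7:R b1@8:L b2@9:R b4@10:L b5@12:L b6@13:R]
Beat 6 (L): throw ball7 h=5 -> lands@11:R; in-air after throw: [b3@7:R b1@8:L b2@9:R b4@10:L b7@11:R b5@12:L b6@13:R]
Beat 7 (R): throw ball3 h=7 -> lands@14:L; in-air after throw: [b1@8:L b2@9:R b4@10:L b7@11:R b5@12:L b6@13:R b3@14:L]
Beat 8 (L): throw ball1 h=8 -> lands@16:L; in-air after throw: [b2@9:R b4@10:L b7@11:R b5@12:L b6@13:R b3@14:L b1@16:L]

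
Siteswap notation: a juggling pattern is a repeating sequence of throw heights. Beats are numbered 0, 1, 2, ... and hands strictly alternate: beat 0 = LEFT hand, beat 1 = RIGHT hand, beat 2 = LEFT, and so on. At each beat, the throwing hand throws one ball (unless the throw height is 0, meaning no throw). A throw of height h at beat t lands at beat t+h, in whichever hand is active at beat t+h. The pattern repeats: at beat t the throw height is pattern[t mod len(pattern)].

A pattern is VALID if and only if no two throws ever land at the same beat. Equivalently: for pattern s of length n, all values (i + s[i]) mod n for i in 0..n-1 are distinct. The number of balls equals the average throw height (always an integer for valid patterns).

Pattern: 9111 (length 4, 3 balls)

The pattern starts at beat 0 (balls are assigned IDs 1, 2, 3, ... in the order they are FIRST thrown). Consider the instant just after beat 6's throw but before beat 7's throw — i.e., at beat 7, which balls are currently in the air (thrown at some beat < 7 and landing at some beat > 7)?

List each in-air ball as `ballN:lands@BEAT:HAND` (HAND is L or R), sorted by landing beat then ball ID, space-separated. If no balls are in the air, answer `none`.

Beat 0 (L): throw ball1 h=9 -> lands@9:R; in-air after throw: [b1@9:R]
Beat 1 (R): throw ball2 h=1 -> lands@2:L; in-air after throw: [b2@2:L b1@9:R]
Beat 2 (L): throw ball2 h=1 -> lands@3:R; in-air after throw: [b2@3:R b1@9:R]
Beat 3 (R): throw ball2 h=1 -> lands@4:L; in-air after throw: [b2@4:L b1@9:R]
Beat 4 (L): throw ball2 h=9 -> lands@13:R; in-air after throw: [b1@9:R b2@13:R]
Beat 5 (R): throw ball3 h=1 -> lands@6:L; in-air after throw: [b3@6:L b1@9:R b2@13:R]
Beat 6 (L): throw ball3 h=1 -> lands@7:R; in-air after throw: [b3@7:R b1@9:R b2@13:R]
Beat 7 (R): throw ball3 h=1 -> lands@8:L; in-air after throw: [b3@8:L b1@9:R b2@13:R]

Answer: ball1:lands@9:R ball2:lands@13:R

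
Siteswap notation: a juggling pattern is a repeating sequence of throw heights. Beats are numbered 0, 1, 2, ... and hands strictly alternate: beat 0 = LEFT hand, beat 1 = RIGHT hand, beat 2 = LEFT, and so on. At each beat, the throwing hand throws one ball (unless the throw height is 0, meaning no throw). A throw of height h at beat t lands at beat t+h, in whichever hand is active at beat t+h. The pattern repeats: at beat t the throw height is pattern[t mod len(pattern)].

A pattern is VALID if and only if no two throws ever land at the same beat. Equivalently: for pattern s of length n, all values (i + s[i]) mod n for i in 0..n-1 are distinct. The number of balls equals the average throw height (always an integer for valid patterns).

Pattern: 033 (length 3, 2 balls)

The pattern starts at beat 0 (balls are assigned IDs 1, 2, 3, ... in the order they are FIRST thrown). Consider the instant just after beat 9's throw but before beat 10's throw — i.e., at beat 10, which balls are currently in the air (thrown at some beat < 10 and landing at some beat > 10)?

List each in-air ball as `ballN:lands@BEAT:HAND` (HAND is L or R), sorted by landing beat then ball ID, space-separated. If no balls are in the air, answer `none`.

Answer: ball2:lands@11:R

Derivation:
Beat 1 (R): throw ball1 h=3 -> lands@4:L; in-air after throw: [b1@4:L]
Beat 2 (L): throw ball2 h=3 -> lands@5:R; in-air after throw: [b1@4:L b2@5:R]
Beat 4 (L): throw ball1 h=3 -> lands@7:R; in-air after throw: [b2@5:R b1@7:R]
Beat 5 (R): throw ball2 h=3 -> lands@8:L; in-air after throw: [b1@7:R b2@8:L]
Beat 7 (R): throw ball1 h=3 -> lands@10:L; in-air after throw: [b2@8:L b1@10:L]
Beat 8 (L): throw ball2 h=3 -> lands@11:R; in-air after throw: [b1@10:L b2@11:R]
Beat 10 (L): throw ball1 h=3 -> lands@13:R; in-air after throw: [b2@11:R b1@13:R]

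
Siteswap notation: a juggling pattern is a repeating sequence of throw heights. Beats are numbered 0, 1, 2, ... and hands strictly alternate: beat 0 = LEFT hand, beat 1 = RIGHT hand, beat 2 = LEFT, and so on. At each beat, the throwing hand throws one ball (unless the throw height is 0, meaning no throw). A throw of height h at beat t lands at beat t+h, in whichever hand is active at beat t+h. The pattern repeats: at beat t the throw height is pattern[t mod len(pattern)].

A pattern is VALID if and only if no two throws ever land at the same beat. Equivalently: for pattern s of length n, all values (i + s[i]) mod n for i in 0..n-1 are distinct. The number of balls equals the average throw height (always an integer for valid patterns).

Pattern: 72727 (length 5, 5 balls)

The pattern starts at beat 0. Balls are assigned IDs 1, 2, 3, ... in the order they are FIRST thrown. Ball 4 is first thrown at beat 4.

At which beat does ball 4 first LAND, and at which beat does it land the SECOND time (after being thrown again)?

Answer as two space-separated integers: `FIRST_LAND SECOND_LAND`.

Beat 0 (L): throw ball1 h=7 -> lands@7:R; in-air after throw: [b1@7:R]
Beat 1 (R): throw ball2 h=2 -> lands@3:R; in-air after throw: [b2@3:R b1@7:R]
Beat 2 (L): throw ball3 h=7 -> lands@9:R; in-air after throw: [b2@3:R b1@7:R b3@9:R]
Beat 3 (R): throw ball2 h=2 -> lands@5:R; in-air after throw: [b2@5:R b1@7:R b3@9:R]
Beat 4 (L): throw ball4 h=7 -> lands@11:R; in-air after throw: [b2@5:R b1@7:R b3@9:R b4@11:R]
Beat 5 (R): throw ball2 h=7 -> lands@12:L; in-air after throw: [b1@7:R b3@9:R b4@11:R b2@12:L]
Beat 6 (L): throw ball5 h=2 -> lands@8:L; in-air after throw: [b1@7:R b5@8:L b3@9:R b4@11:R b2@12:L]
Beat 7 (R): throw ball1 h=7 -> lands@14:L; in-air after throw: [b5@8:L b3@9:R b4@11:R b2@12:L b1@14:L]
Beat 8 (L): throw ball5 h=2 -> lands@10:L; in-air after throw: [b3@9:R b5@10:L b4@11:R b2@12:L b1@14:L]
Beat 9 (R): throw ball3 h=7 -> lands@16:L; in-air after throw: [b5@10:L b4@11:R b2@12:L b1@14:L b3@16:L]
Beat 10 (L): throw ball5 h=7 -> lands@17:R; in-air after throw: [b4@11:R b2@12:L b1@14:L b3@16:L b5@17:R]
Beat 11 (R): throw ball4 h=2 -> lands@13:R; in-air after throw: [b2@12:L b4@13:R b1@14:L b3@16:L b5@17:R]
Beat 12 (L): throw ball2 h=7 -> lands@19:R; in-air after throw: [b4@13:R b1@14:L b3@16:L b5@17:R b2@19:R]
Beat 13 (R): throw ball4 h=2 -> lands@15:R; in-air after throw: [b1@14:L b4@15:R b3@16:L b5@17:R b2@19:R]
Ball 4: thrown@4 h=7 -> first land @11; rethrown@11 h=2 -> second land @13

Answer: 11 13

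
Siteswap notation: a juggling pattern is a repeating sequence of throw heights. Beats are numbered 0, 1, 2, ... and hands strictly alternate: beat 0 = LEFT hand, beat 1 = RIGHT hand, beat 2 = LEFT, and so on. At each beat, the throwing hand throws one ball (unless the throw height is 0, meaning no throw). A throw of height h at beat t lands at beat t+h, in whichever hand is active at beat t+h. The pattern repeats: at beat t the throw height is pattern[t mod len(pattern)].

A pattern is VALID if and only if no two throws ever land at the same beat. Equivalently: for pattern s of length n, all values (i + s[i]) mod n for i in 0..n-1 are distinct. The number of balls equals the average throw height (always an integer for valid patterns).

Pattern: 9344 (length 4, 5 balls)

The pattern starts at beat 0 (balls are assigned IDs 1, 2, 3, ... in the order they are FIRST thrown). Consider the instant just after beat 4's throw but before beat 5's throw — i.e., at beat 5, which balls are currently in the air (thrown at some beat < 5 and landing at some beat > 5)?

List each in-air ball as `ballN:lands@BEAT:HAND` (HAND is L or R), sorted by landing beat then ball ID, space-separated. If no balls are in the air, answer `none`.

Beat 0 (L): throw ball1 h=9 -> lands@9:R; in-air after throw: [b1@9:R]
Beat 1 (R): throw ball2 h=3 -> lands@4:L; in-air after throw: [b2@4:L b1@9:R]
Beat 2 (L): throw ball3 h=4 -> lands@6:L; in-air after throw: [b2@4:L b3@6:L b1@9:R]
Beat 3 (R): throw ball4 h=4 -> lands@7:R; in-air after throw: [b2@4:L b3@6:L b4@7:R b1@9:R]
Beat 4 (L): throw ball2 h=9 -> lands@13:R; in-air after throw: [b3@6:L b4@7:R b1@9:R b2@13:R]
Beat 5 (R): throw ball5 h=3 -> lands@8:L; in-air after throw: [b3@6:L b4@7:R b5@8:L b1@9:R b2@13:R]

Answer: ball3:lands@6:L ball4:lands@7:R ball1:lands@9:R ball2:lands@13:R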